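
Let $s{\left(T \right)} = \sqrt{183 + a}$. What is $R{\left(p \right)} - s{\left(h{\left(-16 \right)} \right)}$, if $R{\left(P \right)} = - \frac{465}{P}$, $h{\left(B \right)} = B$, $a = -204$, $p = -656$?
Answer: $\frac{465}{656} - i \sqrt{21} \approx 0.70884 - 4.5826 i$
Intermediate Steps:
$s{\left(T \right)} = i \sqrt{21}$ ($s{\left(T \right)} = \sqrt{183 - 204} = \sqrt{-21} = i \sqrt{21}$)
$R{\left(p \right)} - s{\left(h{\left(-16 \right)} \right)} = - \frac{465}{-656} - i \sqrt{21} = \left(-465\right) \left(- \frac{1}{656}\right) - i \sqrt{21} = \frac{465}{656} - i \sqrt{21}$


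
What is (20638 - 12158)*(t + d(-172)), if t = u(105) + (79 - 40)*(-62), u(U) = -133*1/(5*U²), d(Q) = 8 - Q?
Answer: -29890760224/1575 ≈ -1.8978e+7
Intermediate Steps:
u(U) = -133/(5*U²) (u(U) = -133*1/(5*U²) = -133/(5*U²))
t = -19041769/7875 (t = -133/5/105² + (79 - 40)*(-62) = -133/5*1/11025 + 39*(-62) = -19/7875 - 2418 = -19041769/7875 ≈ -2418.0)
(20638 - 12158)*(t + d(-172)) = (20638 - 12158)*(-19041769/7875 + (8 - 1*(-172))) = 8480*(-19041769/7875 + (8 + 172)) = 8480*(-19041769/7875 + 180) = 8480*(-17624269/7875) = -29890760224/1575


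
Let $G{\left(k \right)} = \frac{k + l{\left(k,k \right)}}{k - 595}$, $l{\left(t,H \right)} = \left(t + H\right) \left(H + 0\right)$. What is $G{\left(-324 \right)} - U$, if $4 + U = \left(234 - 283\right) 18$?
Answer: $\frac{604606}{919} \approx 657.9$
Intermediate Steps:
$l{\left(t,H \right)} = H \left(H + t\right)$ ($l{\left(t,H \right)} = \left(H + t\right) H = H \left(H + t\right)$)
$G{\left(k \right)} = \frac{k + 2 k^{2}}{-595 + k}$ ($G{\left(k \right)} = \frac{k + k \left(k + k\right)}{k - 595} = \frac{k + k 2 k}{-595 + k} = \frac{k + 2 k^{2}}{-595 + k}$)
$U = -886$ ($U = -4 + \left(234 - 283\right) 18 = -4 - 882 = -886$)
$G{\left(-324 \right)} - U = - \frac{324 \left(1 + 2 \left(-324\right)\right)}{-595 - 324} - -886 = - \frac{324 \left(1 - 648\right)}{-919} + 886 = \left(-324\right) \left(- \frac{1}{919}\right) \left(-647\right) + 886 = - \frac{209628}{919} + 886 = \frac{604606}{919}$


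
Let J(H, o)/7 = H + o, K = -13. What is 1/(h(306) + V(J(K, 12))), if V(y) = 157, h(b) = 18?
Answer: 1/175 ≈ 0.0057143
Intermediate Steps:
J(H, o) = 7*H + 7*o (J(H, o) = 7*(H + o) = 7*H + 7*o)
1/(h(306) + V(J(K, 12))) = 1/(18 + 157) = 1/175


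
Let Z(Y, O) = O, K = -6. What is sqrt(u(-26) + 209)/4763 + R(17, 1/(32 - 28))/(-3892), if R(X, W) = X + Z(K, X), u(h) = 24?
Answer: -17/1946 + sqrt(233)/4763 ≈ -0.0055311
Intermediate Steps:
R(X, W) = 2*X (R(X, W) = X + X = 2*X)
sqrt(u(-26) + 209)/4763 + R(17, 1/(32 - 28))/(-3892) = sqrt(24 + 209)/4763 + (2*17)/(-3892) = sqrt(233)*(1/4763) + 34*(-1/3892) = sqrt(233)/4763 - 17/1946 = -17/1946 + sqrt(233)/4763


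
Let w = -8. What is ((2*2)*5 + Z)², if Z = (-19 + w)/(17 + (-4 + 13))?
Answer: 243049/676 ≈ 359.54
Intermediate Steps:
Z = -27/26 (Z = (-19 - 8)/(17 + (-4 + 13)) = -27/(17 + 9) = -27/26 ≈ -1.0385)
((2*2)*5 + Z)² = ((2*2)*5 - 27/26)² = (4*5 - 27/26)² = (20 - 27/26)² = (493/26)² = 243049/676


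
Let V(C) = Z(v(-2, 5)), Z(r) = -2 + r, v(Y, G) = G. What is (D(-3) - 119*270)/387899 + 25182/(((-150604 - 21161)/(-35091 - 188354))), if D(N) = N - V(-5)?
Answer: 48502699250866/1480610483 ≈ 32759.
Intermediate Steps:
V(C) = 3 (V(C) = -2 + 5 = 3)
D(N) = -3 + N (D(N) = N - 1*3 = N - 3 = -3 + N)
(D(-3) - 119*270)/387899 + 25182/(((-150604 - 21161)/(-35091 - 188354))) = ((-3 - 3) - 119*270)/387899 + 25182/(((-150604 - 21161)/(-35091 - 188354))) = (-6 - 32130)*(1/387899) + 25182/((-171765/(-223445))) = -32136*1/387899 + 25182/((-171765*(-1/223445))) = -32136/387899 + 25182/(34353/44689) = -32136/387899 + 25182*(44689/34353) = -32136/387899 + 125039822/3817 = 48502699250866/1480610483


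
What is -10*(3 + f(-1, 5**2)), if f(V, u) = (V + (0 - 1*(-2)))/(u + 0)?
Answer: -152/5 ≈ -30.400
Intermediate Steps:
f(V, u) = (2 + V)/u (f(V, u) = (V + (0 + 2))/u = (V + 2)/u = (2 + V)/u)
-10*(3 + f(-1, 5**2)) = -10*(3 + (2 - 1)/(5**2)) = -10*(3 + 1/25) = -10*76/25 = -152/5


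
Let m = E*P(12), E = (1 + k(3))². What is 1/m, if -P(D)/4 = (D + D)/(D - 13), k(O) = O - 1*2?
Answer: 1/384 ≈ 0.0026042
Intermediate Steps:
k(O) = -2 + O (k(O) = O - 2 = -2 + O)
P(D) = -8*D/(-13 + D) (P(D) = -4*(D + D)/(D - 13) = -4*2*D/(-13 + D) = -8*D/(-13 + D))
E = 4 (E = (1 + (-2 + 3))² = (1 + 1)² = 2² = 4)
m = 384 (m = 4*(-8*12/(-13 + 12)) = 4*(-8*12/(-1)) = 4*(-8*12*(-1)) = 4*96 = 384)
1/m = 1/384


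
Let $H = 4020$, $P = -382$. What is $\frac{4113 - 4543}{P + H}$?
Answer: $- \frac{215}{1819} \approx -0.1182$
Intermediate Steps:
$\frac{4113 - 4543}{P + H} = \frac{4113 - 4543}{-382 + 4020} = - \frac{430}{3638} = \left(-430\right) \frac{1}{3638} = - \frac{215}{1819}$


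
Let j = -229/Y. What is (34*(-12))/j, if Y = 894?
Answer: 364752/229 ≈ 1592.8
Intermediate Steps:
j = -229/894 ≈ -0.25615
(34*(-12))/j = (34*(-12))/(-229/894) = -408*(-894/229) = 364752/229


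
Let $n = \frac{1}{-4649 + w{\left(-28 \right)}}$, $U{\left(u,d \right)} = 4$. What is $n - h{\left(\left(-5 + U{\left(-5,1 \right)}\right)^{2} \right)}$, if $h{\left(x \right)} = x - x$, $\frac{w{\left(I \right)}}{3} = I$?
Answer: $- \frac{1}{4733} \approx -0.00021128$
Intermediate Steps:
$w{\left(I \right)} = 3 I$
$h{\left(x \right)} = 0$
$n = - \frac{1}{4733}$ ($n = \frac{1}{-4649 + 3 \left(-28\right)} = \frac{1}{-4649 - 84} = \frac{1}{-4733} = - \frac{1}{4733} \approx -0.00021128$)
$n - h{\left(\left(-5 + U{\left(-5,1 \right)}\right)^{2} \right)} = - \frac{1}{4733} - 0 = - \frac{1}{4733} + 0 = - \frac{1}{4733}$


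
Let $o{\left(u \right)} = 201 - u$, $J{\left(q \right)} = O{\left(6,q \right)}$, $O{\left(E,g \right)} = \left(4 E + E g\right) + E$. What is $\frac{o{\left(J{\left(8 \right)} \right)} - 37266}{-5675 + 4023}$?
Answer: $\frac{37143}{1652} \approx 22.484$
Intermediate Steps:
$O{\left(E,g \right)} = 5 E + E g$
$J{\left(q \right)} = 30 + 6 q$ ($J{\left(q \right)} = 6 \left(5 + q\right) = 30 + 6 q$)
$\frac{o{\left(J{\left(8 \right)} \right)} - 37266}{-5675 + 4023} = \frac{\left(201 - \left(30 + 6 \cdot 8\right)\right) - 37266}{-5675 + 4023} = \frac{\left(201 - \left(30 + 48\right)\right) - 37266}{-1652} = \left(\left(201 - 78\right) - 37266\right) \left(- \frac{1}{1652}\right) = \left(123 - 37266\right) \left(- \frac{1}{1652}\right) = \left(-37143\right) \left(- \frac{1}{1652}\right) = \frac{37143}{1652}$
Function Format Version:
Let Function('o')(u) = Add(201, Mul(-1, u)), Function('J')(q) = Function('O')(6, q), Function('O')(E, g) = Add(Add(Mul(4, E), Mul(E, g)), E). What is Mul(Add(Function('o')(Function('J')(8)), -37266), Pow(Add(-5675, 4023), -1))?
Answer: Rational(37143, 1652) ≈ 22.484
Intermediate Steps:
Function('O')(E, g) = Add(Mul(5, E), Mul(E, g))
Function('J')(q) = Add(30, Mul(6, q)) (Function('J')(q) = Mul(6, Add(5, q)) = Add(30, Mul(6, q)))
Mul(Add(Function('o')(Function('J')(8)), -37266), Pow(Add(-5675, 4023), -1)) = Mul(Add(Add(201, Mul(-1, Add(30, Mul(6, 8)))), -37266), Pow(Add(-5675, 4023), -1)) = Mul(Add(Add(201, Mul(-1, Add(30, 48))), -37266), Pow(-1652, -1)) = Mul(Add(Add(201, Mul(-1, 78)), -37266), Rational(-1, 1652)) = Mul(Add(Add(201, -78), -37266), Rational(-1, 1652)) = Mul(Add(123, -37266), Rational(-1, 1652)) = Mul(-37143, Rational(-1, 1652)) = Rational(37143, 1652)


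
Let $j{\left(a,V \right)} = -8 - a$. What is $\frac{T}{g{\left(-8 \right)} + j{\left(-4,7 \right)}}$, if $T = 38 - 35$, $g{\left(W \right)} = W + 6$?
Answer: $- \frac{1}{2} \approx -0.5$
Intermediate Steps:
$g{\left(W \right)} = 6 + W$
$T = 3$ ($T = 38 - 35 = 3$)
$\frac{T}{g{\left(-8 \right)} + j{\left(-4,7 \right)}} = \frac{1}{\left(6 - 8\right) - 4} \cdot 3 = \frac{1}{-2 + \left(-8 + 4\right)} 3 = \frac{1}{-2 - 4} \cdot 3 = \frac{1}{-6} \cdot 3 = \left(- \frac{1}{6}\right) 3 = - \frac{1}{2}$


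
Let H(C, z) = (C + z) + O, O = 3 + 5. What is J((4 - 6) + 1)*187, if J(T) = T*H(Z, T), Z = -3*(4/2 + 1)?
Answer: 374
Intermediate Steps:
O = 8
Z = -9 (Z = -3*(4*(½) + 1) = -3*(2 + 1) = -3*3 = -9)
H(C, z) = 8 + C + z (H(C, z) = (C + z) + 8 = 8 + C + z)
J(T) = T*(-1 + T) (J(T) = T*(8 - 9 + T) = T*(-1 + T))
J((4 - 6) + 1)*187 = (((4 - 6) + 1)*(-1 + ((4 - 6) + 1)))*187 = ((-2 + 1)*(-1 + (-2 + 1)))*187 = -(-1 - 1)*187 = -1*(-2)*187 = 2*187 = 374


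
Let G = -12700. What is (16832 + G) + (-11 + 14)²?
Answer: 4141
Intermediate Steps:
(16832 + G) + (-11 + 14)² = (16832 - 12700) + (-11 + 14)² = 4132 + 3² = 4132 + 9 = 4141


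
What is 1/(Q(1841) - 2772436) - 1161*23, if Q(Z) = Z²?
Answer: -16471612034/616845 ≈ -26703.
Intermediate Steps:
1/(Q(1841) - 2772436) - 1161*23 = 1/(1841² - 2772436) - 1161*23 = 1/(3389281 - 2772436) - 1*26703 = 1/616845 - 26703 = -16471612034/616845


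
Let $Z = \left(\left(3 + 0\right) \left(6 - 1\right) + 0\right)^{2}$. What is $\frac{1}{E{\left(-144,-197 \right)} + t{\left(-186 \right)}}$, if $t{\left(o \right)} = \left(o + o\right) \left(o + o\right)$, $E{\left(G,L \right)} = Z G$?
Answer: $\frac{1}{105984} \approx 9.4354 \cdot 10^{-6}$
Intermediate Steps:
$Z = 225$ ($Z = \left(3 \cdot 5 + 0\right)^{2} = \left(15 + 0\right)^{2} = 15^{2} = 225$)
$E{\left(G,L \right)} = 225 G$
$t{\left(o \right)} = 4 o^{2}$ ($t{\left(o \right)} = 2 o 2 o = 4 o^{2}$)
$\frac{1}{E{\left(-144,-197 \right)} + t{\left(-186 \right)}} = \frac{1}{225 \left(-144\right) + 4 \left(-186\right)^{2}} = \frac{1}{-32400 + 4 \cdot 34596} = \frac{1}{-32400 + 138384} = \frac{1}{105984}$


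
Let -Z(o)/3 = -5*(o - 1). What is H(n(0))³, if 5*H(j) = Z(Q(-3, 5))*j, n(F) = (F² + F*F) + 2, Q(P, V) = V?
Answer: 13824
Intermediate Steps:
Z(o) = -15 + 15*o (Z(o) = -(-15)*(o - 1) = -(-15)*(-1 + o) = -3*(5 - 5*o) = -15 + 15*o)
n(F) = 2 + 2*F² (n(F) = (F² + F²) + 2 = 2*F² + 2 = 2 + 2*F²)
H(j) = 12*j (H(j) = ((-15 + 15*5)*j)/5 = ((-15 + 75)*j)/5 = (60*j)/5 = 12*j)
H(n(0))³ = (12*(2 + 2*0²))³ = (12*(2 + 2*0))³ = (12*(2 + 0))³ = (12*2)³ = 24³ = 13824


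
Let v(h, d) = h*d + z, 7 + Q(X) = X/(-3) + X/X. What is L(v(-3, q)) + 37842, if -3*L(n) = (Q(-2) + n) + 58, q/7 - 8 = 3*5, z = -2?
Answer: 341875/9 ≈ 37986.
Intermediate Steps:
q = 161 (q = 56 + 7*(3*5) = 56 + 7*15 = 56 + 105 = 161)
Q(X) = -6 - X/3 (Q(X) = -7 + (X/(-3) + X/X) = -7 + (X*(-⅓) + 1) = -7 + (-X/3 + 1) = -7 + (1 - X/3) = -6 - X/3)
v(h, d) = -2 + d*h (v(h, d) = h*d - 2 = d*h - 2 = -2 + d*h)
L(n) = -158/9 - n/3 (L(n) = -(((-6 - ⅓*(-2)) + n) + 58)/3 = -(((-6 + ⅔) + n) + 58)/3 = -((-16/3 + n) + 58)/3 = -(158/3 + n)/3 = -158/9 - n/3)
L(v(-3, q)) + 37842 = (-158/9 - (-2 + 161*(-3))/3) + 37842 = (-158/9 - (-2 - 483)/3) + 37842 = (-158/9 - ⅓*(-485)) + 37842 = (-158/9 + 485/3) + 37842 = 1297/9 + 37842 = 341875/9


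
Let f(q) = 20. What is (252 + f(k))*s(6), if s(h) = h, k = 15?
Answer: 1632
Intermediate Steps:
(252 + f(k))*s(6) = (252 + 20)*6 = 272*6 = 1632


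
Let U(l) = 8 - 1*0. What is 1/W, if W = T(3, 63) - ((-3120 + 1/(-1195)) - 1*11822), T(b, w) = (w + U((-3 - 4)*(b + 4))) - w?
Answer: 1195/17865251 ≈ 6.6890e-5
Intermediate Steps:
U(l) = 8 (U(l) = 8 + 0 = 8)
T(b, w) = 8 (T(b, w) = (w + 8) - w = (8 + w) - w = 8)
W = 17865251/1195 (W = 8 - ((-3120 + 1/(-1195)) - 1*11822) = 8 - ((-3120 - 1/1195) - 11822) = 8 - (-3728401/1195 - 11822) = 8 - 1*(-17855691/1195) = 8 + 17855691/1195 = 17865251/1195 ≈ 14950.)
1/W = 1/(17865251/1195) = 1195/17865251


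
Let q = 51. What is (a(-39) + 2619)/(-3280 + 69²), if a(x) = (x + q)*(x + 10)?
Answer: 2271/1481 ≈ 1.5334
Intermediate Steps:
a(x) = (10 + x)*(51 + x) (a(x) = (x + 51)*(x + 10) = (51 + x)*(10 + x) = (10 + x)*(51 + x))
(a(-39) + 2619)/(-3280 + 69²) = ((510 + (-39)² + 61*(-39)) + 2619)/(-3280 + 69²) = ((510 + 1521 - 2379) + 2619)/(-3280 + 4761) = (-348 + 2619)/1481 = 2271*(1/1481) = 2271/1481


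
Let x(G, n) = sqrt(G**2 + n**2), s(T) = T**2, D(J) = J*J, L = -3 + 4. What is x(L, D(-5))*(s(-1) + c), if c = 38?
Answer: 39*sqrt(626) ≈ 975.78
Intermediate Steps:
L = 1
D(J) = J**2
x(L, D(-5))*(s(-1) + c) = sqrt(1**2 + ((-5)**2)**2)*((-1)**2 + 38) = sqrt(1 + 25**2)*(1 + 38) = sqrt(1 + 625)*39 = sqrt(626)*39 = 39*sqrt(626)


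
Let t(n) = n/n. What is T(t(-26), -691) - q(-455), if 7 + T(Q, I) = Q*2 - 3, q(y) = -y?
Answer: -463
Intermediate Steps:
t(n) = 1
T(Q, I) = -10 + 2*Q (T(Q, I) = -7 + (Q*2 - 3) = -7 + (2*Q - 3) = -7 + (-3 + 2*Q) = -10 + 2*Q)
T(t(-26), -691) - q(-455) = (-10 + 2*1) - (-1)*(-455) = (-10 + 2) - 1*455 = -8 - 455 = -463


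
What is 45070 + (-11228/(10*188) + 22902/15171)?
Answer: 107111318281/2376790 ≈ 45066.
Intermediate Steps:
45070 + (-11228/(10*188) + 22902/15171) = 45070 + (-11228/1880 + 22902*(1/15171)) = 45070 + (-11228*1/1880 + 7634/5057) = 45070 + (-2807/470 + 7634/5057) = 45070 - 10607019/2376790 = 107111318281/2376790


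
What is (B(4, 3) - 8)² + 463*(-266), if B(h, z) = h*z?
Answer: -123142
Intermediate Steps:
(B(4, 3) - 8)² + 463*(-266) = (4*3 - 8)² + 463*(-266) = (12 - 8)² - 123158 = 4² - 123158 = 16 - 123158 = -123142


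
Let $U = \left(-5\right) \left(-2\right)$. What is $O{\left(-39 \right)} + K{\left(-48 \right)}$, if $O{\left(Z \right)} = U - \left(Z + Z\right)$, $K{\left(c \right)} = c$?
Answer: $40$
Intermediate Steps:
$U = 10$
$O{\left(Z \right)} = 10 - 2 Z$ ($O{\left(Z \right)} = 10 - \left(Z + Z\right) = 10 - 2 Z$)
$O{\left(-39 \right)} + K{\left(-48 \right)} = \left(10 - -78\right) - 48 = \left(10 + 78\right) - 48 = 88 - 48 = 40$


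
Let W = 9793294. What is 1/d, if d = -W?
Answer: -1/9793294 ≈ -1.0211e-7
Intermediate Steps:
d = -9793294 (d = -1*9793294 = -9793294)
1/d = 1/(-9793294) = -1/9793294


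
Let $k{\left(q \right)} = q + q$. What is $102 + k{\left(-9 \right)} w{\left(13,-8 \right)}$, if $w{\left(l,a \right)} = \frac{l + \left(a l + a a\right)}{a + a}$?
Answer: $\frac{573}{8} \approx 71.625$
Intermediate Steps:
$k{\left(q \right)} = 2 q$
$w{\left(l,a \right)} = \frac{l + a^{2} + a l}{2 a}$ ($w{\left(l,a \right)} = \frac{l + \left(a l + a^{2}\right)}{2 a} = \left(l + \left(a^{2} + a l\right)\right) \frac{1}{2 a} = \left(l + a^{2} + a l\right) \frac{1}{2 a} = \frac{l + a^{2} + a l}{2 a}$)
$102 + k{\left(-9 \right)} w{\left(13,-8 \right)} = 102 + 2 \left(-9\right) \frac{13 - 8 \left(-8 + 13\right)}{2 \left(-8\right)} = 102 - 18 \cdot \frac{1}{2} \left(- \frac{1}{8}\right) \left(13 - 40\right) = 102 - 18 \cdot \frac{1}{2} \left(- \frac{1}{8}\right) \left(-27\right) = 102 - \frac{243}{8} = \frac{573}{8}$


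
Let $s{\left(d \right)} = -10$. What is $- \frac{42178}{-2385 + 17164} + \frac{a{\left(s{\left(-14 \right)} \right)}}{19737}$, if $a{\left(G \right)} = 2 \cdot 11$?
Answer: $- \frac{832142048}{291693123} \approx -2.8528$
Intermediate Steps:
$a{\left(G \right)} = 22$
$- \frac{42178}{-2385 + 17164} + \frac{a{\left(s{\left(-14 \right)} \right)}}{19737} = - \frac{42178}{-2385 + 17164} + \frac{22}{19737} = - \frac{42178}{14779} + 22 \cdot \frac{1}{19737} = \left(-42178\right) \frac{1}{14779} + \frac{22}{19737} = - \frac{42178}{14779} + \frac{22}{19737} = - \frac{832142048}{291693123}$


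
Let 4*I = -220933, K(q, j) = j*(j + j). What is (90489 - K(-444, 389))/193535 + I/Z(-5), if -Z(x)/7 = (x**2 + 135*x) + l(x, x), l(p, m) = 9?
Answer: -46565990199/3473566180 ≈ -13.406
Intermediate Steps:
K(q, j) = 2*j**2 (K(q, j) = j*(2*j) = 2*j**2)
I = -220933/4 (I = (1/4)*(-220933) = -220933/4 ≈ -55233.)
Z(x) = -63 - 945*x - 7*x**2 (Z(x) = -7*((x**2 + 135*x) + 9) = -7*(9 + x**2 + 135*x) = -63 - 945*x - 7*x**2)
(90489 - K(-444, 389))/193535 + I/Z(-5) = (90489 - 2*389**2)/193535 - 220933/(4*(-63 - 945*(-5) - 7*(-5)**2)) = (90489 - 2*151321)*(1/193535) - 220933/(4*(-63 + 4725 - 7*25)) = (90489 - 1*302642)*(1/193535) - 220933/(4*(-63 + 4725 - 175)) = (90489 - 302642)*(1/193535) - 220933/4/4487 = -212153*1/193535 - 220933/4*1/4487 = -212153/193535 - 220933/17948 = -46565990199/3473566180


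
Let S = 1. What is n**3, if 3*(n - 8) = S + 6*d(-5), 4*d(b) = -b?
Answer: 274625/216 ≈ 1271.4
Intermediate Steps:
d(b) = -b/4 (d(b) = (-b)/4 = -b/4)
n = 65/6 (n = 8 + (1 + 6*(-1/4*(-5)))/3 = 8 + (1 + 6*(5/4))/3 = 8 + (1 + 15/2)/3 = 8 + (1/3)*(17/2) = 8 + 17/6 = 65/6 ≈ 10.833)
n**3 = (65/6)**3 = 274625/216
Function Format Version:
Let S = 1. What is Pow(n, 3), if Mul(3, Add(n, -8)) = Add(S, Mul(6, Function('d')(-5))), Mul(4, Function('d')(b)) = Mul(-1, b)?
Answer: Rational(274625, 216) ≈ 1271.4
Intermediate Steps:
Function('d')(b) = Mul(Rational(-1, 4), b) (Function('d')(b) = Mul(Rational(1, 4), Mul(-1, b)) = Mul(Rational(-1, 4), b))
n = Rational(65, 6) (n = Add(8, Mul(Rational(1, 3), Add(1, Mul(6, Mul(Rational(-1, 4), -5))))) = Add(8, Mul(Rational(1, 3), Add(1, Mul(6, Rational(5, 4))))) = Add(8, Mul(Rational(1, 3), Add(1, Rational(15, 2)))) = Add(8, Mul(Rational(1, 3), Rational(17, 2))) = Add(8, Rational(17, 6)) = Rational(65, 6) ≈ 10.833)
Pow(n, 3) = Pow(Rational(65, 6), 3) = Rational(274625, 216)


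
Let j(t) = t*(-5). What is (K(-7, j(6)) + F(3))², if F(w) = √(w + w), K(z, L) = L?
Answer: (30 - √6)² ≈ 759.03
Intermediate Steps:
j(t) = -5*t
F(w) = √2*√w (F(w) = √(2*w) = √2*√w)
(K(-7, j(6)) + F(3))² = (-5*6 + √2*√3)² = (-30 + √6)²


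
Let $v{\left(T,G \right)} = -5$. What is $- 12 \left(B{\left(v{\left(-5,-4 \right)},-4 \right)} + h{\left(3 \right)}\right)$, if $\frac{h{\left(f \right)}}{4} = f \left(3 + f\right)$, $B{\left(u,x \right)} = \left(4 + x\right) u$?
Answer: $-864$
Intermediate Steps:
$B{\left(u,x \right)} = u \left(4 + x\right)$
$h{\left(f \right)} = 4 f \left(3 + f\right)$
$- 12 \left(B{\left(v{\left(-5,-4 \right)},-4 \right)} + h{\left(3 \right)}\right) = - 12 \left(- 5 \left(4 - 4\right) + 4 \cdot 3 \left(3 + 3\right)\right) = - 12 \left(\left(-5\right) 0 + 4 \cdot 3 \cdot 6\right) = - 12 \left(0 + 72\right) = \left(-12\right) 72 = -864$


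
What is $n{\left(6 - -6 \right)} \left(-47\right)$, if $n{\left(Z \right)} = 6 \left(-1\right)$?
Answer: $282$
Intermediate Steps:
$n{\left(Z \right)} = -6$
$n{\left(6 - -6 \right)} \left(-47\right) = \left(-6\right) \left(-47\right) = 282$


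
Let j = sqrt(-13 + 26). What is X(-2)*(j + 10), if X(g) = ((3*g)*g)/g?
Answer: -60 - 6*sqrt(13) ≈ -81.633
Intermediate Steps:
j = sqrt(13) ≈ 3.6056
X(g) = 3*g (X(g) = (3*g**2)/g = 3*g)
X(-2)*(j + 10) = (3*(-2))*(sqrt(13) + 10) = -6*(10 + sqrt(13)) = -60 - 6*sqrt(13)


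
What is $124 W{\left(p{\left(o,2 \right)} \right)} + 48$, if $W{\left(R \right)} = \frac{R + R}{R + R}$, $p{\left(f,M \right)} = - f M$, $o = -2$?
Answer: $172$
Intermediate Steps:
$p{\left(f,M \right)} = - M f$
$W{\left(R \right)} = 1$ ($W{\left(R \right)} = \frac{2 R}{2 R} = 2 R \frac{1}{2 R} = 1$)
$124 W{\left(p{\left(o,2 \right)} \right)} + 48 = 124 \cdot 1 + 48 = 124 + 48 = 172$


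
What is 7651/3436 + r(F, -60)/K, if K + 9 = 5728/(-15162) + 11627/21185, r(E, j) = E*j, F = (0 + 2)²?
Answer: 3770759917211/128213518796 ≈ 29.410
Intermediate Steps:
F = 4 (F = 2² = 4)
K = -74629522/8452815 (K = -9 + (5728/(-15162) + 11627/21185) = -9 + (5728*(-1/15162) + 11627*(1/21185)) = -9 + (-2864/7581 + 11627/21185) = -9 + 1445813/8452815 = -74629522/8452815 ≈ -8.8289)
7651/3436 + r(F, -60)/K = 7651/3436 + (4*(-60))/(-74629522/8452815) = 7651*(1/3436) - 240*(-8452815/74629522) = 7651/3436 + 1014337800/37314761 = 3770759917211/128213518796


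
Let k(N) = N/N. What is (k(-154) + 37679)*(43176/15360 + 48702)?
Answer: 14681578209/8 ≈ 1.8352e+9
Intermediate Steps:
k(N) = 1
(k(-154) + 37679)*(43176/15360 + 48702) = (1 + 37679)*(43176/15360 + 48702) = 37680*(43176*(1/15360) + 48702) = 37680*(1799/640 + 48702) = 37680*(31171079/640) = 14681578209/8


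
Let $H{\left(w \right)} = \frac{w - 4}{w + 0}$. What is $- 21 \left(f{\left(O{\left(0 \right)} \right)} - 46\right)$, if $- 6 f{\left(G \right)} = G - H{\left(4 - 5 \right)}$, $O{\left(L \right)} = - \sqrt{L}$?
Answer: $\frac{1897}{2} \approx 948.5$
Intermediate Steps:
$H{\left(w \right)} = \frac{-4 + w}{w}$
$f{\left(G \right)} = \frac{5}{6} - \frac{G}{6}$ ($f{\left(G \right)} = - \frac{G - \frac{-4 + \left(4 - 5\right)}{4 - 5}}{6} = - \frac{G - \frac{-4 - 1}{-1}}{6} = - \frac{G - \left(-1\right) \left(-5\right)}{6} = - \frac{G - 5}{6} = - \frac{-5 + G}{6} = \frac{5}{6} - \frac{G}{6}$)
$- 21 \left(f{\left(O{\left(0 \right)} \right)} - 46\right) = - 21 \left(\left(\frac{5}{6} - \frac{\left(-1\right) \sqrt{0}}{6}\right) - 46\right) = - 21 \left(\left(\frac{5}{6} - \frac{\left(-1\right) 0}{6}\right) - 46\right) = - 21 \left(\left(\frac{5}{6} - 0\right) - 46\right) = - 21 \left(\left(\frac{5}{6} + 0\right) - 46\right) = - 21 \left(\frac{5}{6} - 46\right) = \left(-21\right) \left(- \frac{271}{6}\right) = \frac{1897}{2}$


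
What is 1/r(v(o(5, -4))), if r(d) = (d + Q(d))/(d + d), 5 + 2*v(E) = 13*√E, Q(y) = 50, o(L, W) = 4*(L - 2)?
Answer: -5006/6997 + 5200*√3/6997 ≈ 0.57177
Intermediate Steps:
o(L, W) = -8 + 4*L (o(L, W) = 4*(-2 + L) = -8 + 4*L)
v(E) = -5/2 + 13*√E/2 (v(E) = -5/2 + (13*√E)/2 = -5/2 + 13*√E/2)
r(d) = (50 + d)/(2*d) (r(d) = (d + 50)/(d + d) = (50 + d)/((2*d)) = (50 + d)*(1/(2*d)) = (50 + d)/(2*d))
1/r(v(o(5, -4))) = 1/((50 + (-5/2 + 13*√(-8 + 4*5)/2))/(2*(-5/2 + 13*√(-8 + 4*5)/2))) = 1/((50 + (-5/2 + 13*√(-8 + 20)/2))/(2*(-5/2 + 13*√(-8 + 20)/2))) = 1/((50 + (-5/2 + 13*√12/2))/(2*(-5/2 + 13*√12/2))) = 1/((50 + (-5/2 + 13*(2*√3)/2))/(2*(-5/2 + 13*(2*√3)/2))) = 1/((50 + (-5/2 + 13*√3))/(2*(-5/2 + 13*√3))) = 1/((95/2 + 13*√3)/(2*(-5/2 + 13*√3))) = 2*(-5/2 + 13*√3)/(95/2 + 13*√3)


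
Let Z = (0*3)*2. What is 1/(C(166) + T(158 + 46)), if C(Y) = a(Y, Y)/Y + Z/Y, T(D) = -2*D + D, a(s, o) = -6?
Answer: -83/16935 ≈ -0.0049011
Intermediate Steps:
T(D) = -D
Z = 0 (Z = 0*2 = 0)
C(Y) = -6/Y (C(Y) = -6/Y + 0/Y = -6/Y + 0 = -6/Y)
1/(C(166) + T(158 + 46)) = 1/(-6/166 - (158 + 46)) = 1/(-6*1/166 - 1*204) = 1/(-3/83 - 204) = 1/(-16935/83) = -83/16935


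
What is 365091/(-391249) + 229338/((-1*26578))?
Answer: -362889240/37951153 ≈ -9.5620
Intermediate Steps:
365091/(-391249) + 229338/((-1*26578)) = 365091*(-1/391249) + 229338/(-26578) = -365091/391249 + 229338*(-1/26578) = -365091/391249 - 837/97 = -362889240/37951153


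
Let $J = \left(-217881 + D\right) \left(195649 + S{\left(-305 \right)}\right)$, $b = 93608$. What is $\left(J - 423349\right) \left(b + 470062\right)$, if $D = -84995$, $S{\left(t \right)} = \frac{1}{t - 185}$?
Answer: $- \frac{233812945398910014}{7} \approx -3.3402 \cdot 10^{16}$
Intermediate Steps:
$S{\left(t \right)} = \frac{1}{-185 + t}$
$J = - \frac{2074008506706}{35}$ ($J = \left(-217881 - 84995\right) \left(195649 + \frac{1}{-185 - 305}\right) = - 302876 \left(195649 + \frac{1}{-490}\right) = - 302876 \left(195649 - \frac{1}{490}\right) = \left(-302876\right) \frac{95868009}{490} = - \frac{2074008506706}{35} \approx -5.9257 \cdot 10^{10}$)
$\left(J - 423349\right) \left(b + 470062\right) = \left(- \frac{2074008506706}{35} - 423349\right) \left(93608 + 470062\right) = \left(- \frac{2074023323921}{35}\right) 563670 = - \frac{233812945398910014}{7}$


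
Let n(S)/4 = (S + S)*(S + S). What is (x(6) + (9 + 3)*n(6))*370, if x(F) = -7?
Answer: 2554850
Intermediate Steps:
n(S) = 16*S² (n(S) = 4*((S + S)*(S + S)) = 4*((2*S)*(2*S)) = 4*(4*S²) = 16*S²)
(x(6) + (9 + 3)*n(6))*370 = (-7 + (9 + 3)*(16*6²))*370 = (-7 + 12*(16*36))*370 = (-7 + 12*576)*370 = (-7 + 6912)*370 = 6905*370 = 2554850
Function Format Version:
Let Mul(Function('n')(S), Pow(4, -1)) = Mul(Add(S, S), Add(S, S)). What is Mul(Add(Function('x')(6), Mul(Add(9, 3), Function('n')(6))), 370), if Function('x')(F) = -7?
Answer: 2554850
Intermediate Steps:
Function('n')(S) = Mul(16, Pow(S, 2)) (Function('n')(S) = Mul(4, Mul(Add(S, S), Add(S, S))) = Mul(4, Mul(Mul(2, S), Mul(2, S))) = Mul(4, Mul(4, Pow(S, 2))) = Mul(16, Pow(S, 2)))
Mul(Add(Function('x')(6), Mul(Add(9, 3), Function('n')(6))), 370) = Mul(Add(-7, Mul(Add(9, 3), Mul(16, Pow(6, 2)))), 370) = Mul(Add(-7, Mul(12, Mul(16, 36))), 370) = Mul(Add(-7, Mul(12, 576)), 370) = Mul(Add(-7, 6912), 370) = Mul(6905, 370) = 2554850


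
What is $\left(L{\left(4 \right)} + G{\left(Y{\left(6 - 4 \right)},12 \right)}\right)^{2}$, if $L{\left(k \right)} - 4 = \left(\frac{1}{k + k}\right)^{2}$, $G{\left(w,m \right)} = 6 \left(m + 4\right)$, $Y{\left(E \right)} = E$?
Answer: $\frac{40972801}{4096} \approx 10003.0$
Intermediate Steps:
$G{\left(w,m \right)} = 24 + 6 m$ ($G{\left(w,m \right)} = 6 \left(4 + m\right) = 24 + 6 m$)
$L{\left(k \right)} = 4 + \frac{1}{4 k^{2}}$ ($L{\left(k \right)} = 4 + \left(\frac{1}{k + k}\right)^{2} = 4 + \left(\frac{1}{2 k}\right)^{2} = 4 + \frac{1}{4 k^{2}}$)
$\left(L{\left(4 \right)} + G{\left(Y{\left(6 - 4 \right)},12 \right)}\right)^{2} = \left(\left(4 + \frac{1}{4 \cdot 16}\right) + \left(24 + 6 \cdot 12\right)\right)^{2} = \left(\left(4 + \frac{1}{4} \cdot \frac{1}{16}\right) + \left(24 + 72\right)\right)^{2} = \left(\left(4 + \frac{1}{64}\right) + 96\right)^{2} = \left(\frac{257}{64} + 96\right)^{2} = \left(\frac{6401}{64}\right)^{2} = \frac{40972801}{4096}$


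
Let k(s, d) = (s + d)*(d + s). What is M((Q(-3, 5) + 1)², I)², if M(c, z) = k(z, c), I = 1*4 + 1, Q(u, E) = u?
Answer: 6561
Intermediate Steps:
I = 5 (I = 4 + 1 = 5)
k(s, d) = (d + s)² (k(s, d) = (d + s)*(d + s) = (d + s)²)
M(c, z) = (c + z)²
M((Q(-3, 5) + 1)², I)² = (((-3 + 1)² + 5)²)² = (((-2)² + 5)²)² = ((4 + 5)²)² = (9²)² = 81² = 6561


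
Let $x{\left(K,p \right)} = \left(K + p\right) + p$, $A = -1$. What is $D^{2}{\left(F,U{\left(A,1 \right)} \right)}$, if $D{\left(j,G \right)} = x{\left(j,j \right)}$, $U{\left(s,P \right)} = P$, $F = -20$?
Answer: $3600$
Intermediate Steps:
$x{\left(K,p \right)} = K + 2 p$
$D{\left(j,G \right)} = 3 j$ ($D{\left(j,G \right)} = j + 2 j = 3 j$)
$D^{2}{\left(F,U{\left(A,1 \right)} \right)} = \left(3 \left(-20\right)\right)^{2} = \left(-60\right)^{2} = 3600$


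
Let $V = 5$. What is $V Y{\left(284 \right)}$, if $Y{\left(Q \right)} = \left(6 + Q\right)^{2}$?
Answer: $420500$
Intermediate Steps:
$V Y{\left(284 \right)} = 5 \left(6 + 284\right)^{2} = 5 \cdot 290^{2} = 5 \cdot 84100 = 420500$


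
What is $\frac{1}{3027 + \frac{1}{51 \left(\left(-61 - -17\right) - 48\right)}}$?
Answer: $\frac{4692}{14202683} \approx 0.00033036$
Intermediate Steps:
$\frac{1}{3027 + \frac{1}{51 \left(\left(-61 - -17\right) - 48\right)}} = \frac{1}{3027 + \frac{1}{51 \left(\left(-61 + 17\right) - 48\right)}} = \frac{1}{3027 + \frac{1}{51 \left(-44 - 48\right)}} = \frac{1}{3027 + \frac{1}{51 \left(-92\right)}} = \frac{1}{3027 + \frac{1}{-4692}} = \frac{1}{3027 - \frac{1}{4692}} = \frac{1}{\frac{14202683}{4692}} = \frac{4692}{14202683}$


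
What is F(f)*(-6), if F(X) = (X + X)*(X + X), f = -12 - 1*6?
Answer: -7776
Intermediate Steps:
f = -18 (f = -12 - 6 = -18)
F(X) = 4*X² (F(X) = (2*X)*(2*X) = 4*X²)
F(f)*(-6) = (4*(-18)²)*(-6) = (4*324)*(-6) = 1296*(-6) = -7776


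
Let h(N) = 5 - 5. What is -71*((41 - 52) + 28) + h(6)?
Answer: -1207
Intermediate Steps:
h(N) = 0
-71*((41 - 52) + 28) + h(6) = -71*((41 - 52) + 28) + 0 = -71*(-11 + 28) + 0 = -71*17 + 0 = -1207 + 0 = -1207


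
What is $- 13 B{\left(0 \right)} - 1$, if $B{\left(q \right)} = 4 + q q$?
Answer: $-53$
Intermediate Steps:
$B{\left(q \right)} = 4 + q^{2}$
$- 13 B{\left(0 \right)} - 1 = - 13 \left(4 + 0^{2}\right) - 1 = - 13 \left(4 + 0\right) - 1 = \left(-13\right) 4 - 1 = -52 - 1 = -53$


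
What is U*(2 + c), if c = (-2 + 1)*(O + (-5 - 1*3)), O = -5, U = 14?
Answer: 210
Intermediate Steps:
c = 13 (c = (-2 + 1)*(-5 + (-5 - 1*3)) = -(-5 + (-5 - 3)) = -(-5 - 8) = -1*(-13) = 13)
U*(2 + c) = 14*(2 + 13) = 14*15 = 210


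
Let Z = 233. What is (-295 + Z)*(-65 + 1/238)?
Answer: 479539/119 ≈ 4029.7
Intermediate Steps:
(-295 + Z)*(-65 + 1/238) = (-295 + 233)*(-65 + 1/238) = -62*(-65 + 1/238) = -62*(-15469/238) = 479539/119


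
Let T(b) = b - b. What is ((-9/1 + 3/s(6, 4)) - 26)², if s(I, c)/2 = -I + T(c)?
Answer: 19881/16 ≈ 1242.6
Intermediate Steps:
T(b) = 0
s(I, c) = -2*I (s(I, c) = 2*(-I + 0) = 2*(-I) = -2*I)
((-9/1 + 3/s(6, 4)) - 26)² = ((-9/1 + 3/((-2*6))) - 26)² = ((-9*1 + 3/(-12)) - 26)² = ((-9 + 3*(-1/12)) - 26)² = ((-9 - ¼) - 26)² = (-37/4 - 26)² = (-141/4)² = 19881/16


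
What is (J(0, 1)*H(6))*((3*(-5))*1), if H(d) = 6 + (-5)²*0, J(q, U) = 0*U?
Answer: 0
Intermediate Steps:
J(q, U) = 0
H(d) = 6 (H(d) = 6 + 25*0 = 6 + 0 = 6)
(J(0, 1)*H(6))*((3*(-5))*1) = (0*6)*((3*(-5))*1) = 0*(-15*1) = 0*(-15) = 0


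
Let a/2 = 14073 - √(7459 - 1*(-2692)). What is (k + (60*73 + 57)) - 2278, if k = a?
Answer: 30305 - 2*√10151 ≈ 30104.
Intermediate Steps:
a = 28146 - 2*√10151 (a = 2*(14073 - √(7459 - 1*(-2692))) = 2*(14073 - √(7459 + 2692)) = 2*(14073 - √10151) = 28146 - 2*√10151 ≈ 27945.)
k = 28146 - 2*√10151 ≈ 27945.
(k + (60*73 + 57)) - 2278 = ((28146 - 2*√10151) + (60*73 + 57)) - 2278 = ((28146 - 2*√10151) + (4380 + 57)) - 2278 = ((28146 - 2*√10151) + 4437) - 2278 = (32583 - 2*√10151) - 2278 = 30305 - 2*√10151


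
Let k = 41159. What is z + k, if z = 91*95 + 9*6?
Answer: 49858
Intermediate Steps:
z = 8699 (z = 8645 + 54 = 8699)
z + k = 8699 + 41159 = 49858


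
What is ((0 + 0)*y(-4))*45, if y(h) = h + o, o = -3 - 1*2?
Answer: 0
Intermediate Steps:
o = -5 (o = -3 - 2 = -5)
y(h) = -5 + h (y(h) = h - 5 = -5 + h)
((0 + 0)*y(-4))*45 = ((0 + 0)*(-5 - 4))*45 = (0*(-9))*45 = 0*45 = 0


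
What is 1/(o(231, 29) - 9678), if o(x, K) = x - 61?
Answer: -1/9508 ≈ -0.00010517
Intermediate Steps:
o(x, K) = -61 + x
1/(o(231, 29) - 9678) = 1/((-61 + 231) - 9678) = 1/(170 - 9678) = 1/(-9508) = -1/9508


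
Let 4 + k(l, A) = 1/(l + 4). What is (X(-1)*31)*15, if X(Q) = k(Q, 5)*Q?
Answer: 1705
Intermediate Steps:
k(l, A) = -4 + 1/(4 + l) (k(l, A) = -4 + 1/(l + 4) = -4 + 1/(4 + l))
X(Q) = Q*(-15 - 4*Q)/(4 + Q) (X(Q) = ((-15 - 4*Q)/(4 + Q))*Q = Q*(-15 - 4*Q)/(4 + Q))
(X(-1)*31)*15 = (-1*(-1)*(15 + 4*(-1))/(4 - 1)*31)*15 = (-1*(-1)*(15 - 4)/3*31)*15 = (-1*(-1)*⅓*11*31)*15 = ((11/3)*31)*15 = (341/3)*15 = 1705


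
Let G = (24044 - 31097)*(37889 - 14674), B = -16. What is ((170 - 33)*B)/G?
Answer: 2192/163735395 ≈ 1.3387e-5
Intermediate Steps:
G = -163735395 (G = -7053*23215 = -163735395)
((170 - 33)*B)/G = ((170 - 33)*(-16))/(-163735395) = (137*(-16))*(-1/163735395) = -2192*(-1/163735395) = 2192/163735395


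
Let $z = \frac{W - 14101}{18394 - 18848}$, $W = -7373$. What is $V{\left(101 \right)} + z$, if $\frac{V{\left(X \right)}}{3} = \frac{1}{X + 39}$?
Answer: $\frac{1503861}{31780} \approx 47.321$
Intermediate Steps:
$V{\left(X \right)} = \frac{3}{39 + X}$ ($V{\left(X \right)} = \frac{3}{X + 39} = \frac{3}{39 + X}$)
$z = \frac{10737}{227}$ ($z = \frac{-7373 - 14101}{18394 - 18848} = - \frac{21474}{-454} = \left(-21474\right) \left(- \frac{1}{454}\right) = \frac{10737}{227} \approx 47.3$)
$V{\left(101 \right)} + z = \frac{3}{39 + 101} + \frac{10737}{227} = \frac{3}{140} + \frac{10737}{227} = \frac{1503861}{31780}$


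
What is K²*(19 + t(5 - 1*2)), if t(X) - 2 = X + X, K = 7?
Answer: 1323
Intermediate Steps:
t(X) = 2 + 2*X (t(X) = 2 + (X + X) = 2 + 2*X)
K²*(19 + t(5 - 1*2)) = 7²*(19 + (2 + 2*(5 - 1*2))) = 49*(19 + (2 + 2*(5 - 2))) = 49*(19 + (2 + 2*3)) = 49*(19 + (2 + 6)) = 49*(19 + 8) = 49*27 = 1323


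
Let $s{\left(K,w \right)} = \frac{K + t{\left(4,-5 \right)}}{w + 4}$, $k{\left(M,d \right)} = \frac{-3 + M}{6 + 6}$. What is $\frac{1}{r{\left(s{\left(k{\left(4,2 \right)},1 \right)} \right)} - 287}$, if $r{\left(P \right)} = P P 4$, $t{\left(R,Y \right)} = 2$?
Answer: $- \frac{36}{10307} \approx -0.0034928$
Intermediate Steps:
$k{\left(M,d \right)} = - \frac{1}{4} + \frac{M}{12}$ ($k{\left(M,d \right)} = \frac{-3 + M}{12} = \left(-3 + M\right) \frac{1}{12} = - \frac{1}{4} + \frac{M}{12}$)
$s{\left(K,w \right)} = \frac{2 + K}{4 + w}$ ($s{\left(K,w \right)} = \frac{K + 2}{w + 4} = \frac{2 + K}{4 + w}$)
$r{\left(P \right)} = 4 P^{2}$ ($r{\left(P \right)} = P^{2} \cdot 4 = 4 P^{2}$)
$\frac{1}{r{\left(s{\left(k{\left(4,2 \right)},1 \right)} \right)} - 287} = \frac{1}{4 \left(\frac{2 + \left(- \frac{1}{4} + \frac{1}{12} \cdot 4\right)}{4 + 1}\right)^{2} - 287} = \frac{1}{4 \left(\frac{2 + \left(- \frac{1}{4} + \frac{1}{3}\right)}{5}\right)^{2} - 287} = \frac{1}{4 \left(\frac{2 + \frac{1}{12}}{5}\right)^{2} - 287} = \frac{1}{4 \left(\frac{1}{5} \cdot \frac{25}{12}\right)^{2} - 287} = \frac{1}{4 \left(\frac{5}{12}\right)^{2} - 287} = \frac{1}{4 \cdot \frac{25}{144} - 287} = \frac{1}{\frac{25}{36} - 287} = \frac{1}{- \frac{10307}{36}} = - \frac{36}{10307}$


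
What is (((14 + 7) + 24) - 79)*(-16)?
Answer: 544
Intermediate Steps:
(((14 + 7) + 24) - 79)*(-16) = ((21 + 24) - 79)*(-16) = (45 - 79)*(-16) = -34*(-16) = 544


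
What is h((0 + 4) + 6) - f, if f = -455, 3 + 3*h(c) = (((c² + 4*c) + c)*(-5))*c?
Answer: -2046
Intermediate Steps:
h(c) = -1 + c*(-25*c - 5*c²)/3 (h(c) = -1 + ((((c² + 4*c) + c)*(-5))*c)/3 = -1 + (((c² + 5*c)*(-5))*c)/3 = -1 + ((-25*c - 5*c²)*c)/3 = -1 + (c*(-25*c - 5*c²))/3 = -1 + c*(-25*c - 5*c²)/3)
h((0 + 4) + 6) - f = (-1 - 25*((0 + 4) + 6)²/3 - 5*((0 + 4) + 6)³/3) - 1*(-455) = (-1 - 25*(4 + 6)²/3 - 5*(4 + 6)³/3) + 455 = (-1 - 25/3*10² - 5/3*10³) + 455 = (-1 - 25/3*100 - 5/3*1000) + 455 = (-1 - 2500/3 - 5000/3) + 455 = -2501 + 455 = -2046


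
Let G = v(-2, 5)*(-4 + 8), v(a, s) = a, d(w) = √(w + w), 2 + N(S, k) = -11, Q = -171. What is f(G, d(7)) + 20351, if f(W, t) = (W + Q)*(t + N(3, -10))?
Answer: 22678 - 179*√14 ≈ 22008.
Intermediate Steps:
N(S, k) = -13 (N(S, k) = -2 - 11 = -13)
d(w) = √2*√w (d(w) = √(2*w) = √2*√w)
G = -8 (G = -2*(-4 + 8) = -2*4 = -8)
f(W, t) = (-171 + W)*(-13 + t) (f(W, t) = (W - 171)*(t - 13) = (-171 + W)*(-13 + t))
f(G, d(7)) + 20351 = (2223 - 171*√2*√7 - 13*(-8) - 8*√2*√7) + 20351 = (2223 - 171*√14 + 104 - 8*√14) + 20351 = (2327 - 179*√14) + 20351 = 22678 - 179*√14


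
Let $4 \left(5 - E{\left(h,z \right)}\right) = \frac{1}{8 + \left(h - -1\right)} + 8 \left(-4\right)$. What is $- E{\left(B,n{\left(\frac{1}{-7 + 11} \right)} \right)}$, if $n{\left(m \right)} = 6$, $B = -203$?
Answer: $- \frac{10089}{776} \approx -13.001$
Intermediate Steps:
$E{\left(h,z \right)} = 13 - \frac{1}{4 \left(9 + h\right)}$ ($E{\left(h,z \right)} = 5 - \frac{\frac{1}{8 + \left(h - -1\right)} + 8 \left(-4\right)}{4} = 5 - \frac{\frac{1}{8 + \left(h + 1\right)} - 32}{4} = 5 - \frac{\frac{1}{8 + \left(1 + h\right)} - 32}{4} = 5 - \frac{\frac{1}{9 + h} - 32}{4} = 5 - \frac{-32 + \frac{1}{9 + h}}{4} = 5 + \left(8 - \frac{1}{4 \left(9 + h\right)}\right) = 13 - \frac{1}{4 \left(9 + h\right)}$)
$- E{\left(B,n{\left(\frac{1}{-7 + 11} \right)} \right)} = - \frac{467 + 52 \left(-203\right)}{4 \left(9 - 203\right)} = - \frac{467 - 10556}{4 \left(-194\right)} = - \frac{\left(-1\right) \left(-10089\right)}{4 \cdot 194} = \left(-1\right) \frac{10089}{776} = - \frac{10089}{776}$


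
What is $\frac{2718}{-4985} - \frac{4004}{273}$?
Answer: $- \frac{227494}{14955} \approx -15.212$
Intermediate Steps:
$\frac{2718}{-4985} - \frac{4004}{273} = 2718 \left(- \frac{1}{4985}\right) - \frac{44}{3} = - \frac{2718}{4985} - \frac{44}{3} = - \frac{227494}{14955}$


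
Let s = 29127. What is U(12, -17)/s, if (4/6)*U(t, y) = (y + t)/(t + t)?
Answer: -5/466032 ≈ -1.0729e-5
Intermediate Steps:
U(t, y) = 3*(t + y)/(4*t) (U(t, y) = 3*((y + t)/(t + t))/2 = 3*((t + y)/((2*t)))/2 = 3*((t + y)*(1/(2*t)))/2 = 3*((t + y)/(2*t))/2 = 3*(t + y)/(4*t))
U(12, -17)/s = ((¾)*(12 - 17)/12)/29127 = ((¾)*(1/12)*(-5))*(1/29127) = -5/16*1/29127 = -5/466032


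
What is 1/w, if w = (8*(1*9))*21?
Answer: 1/1512 ≈ 0.00066138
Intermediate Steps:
w = 1512 (w = (8*9)*21 = 72*21 = 1512)
1/w = 1/1512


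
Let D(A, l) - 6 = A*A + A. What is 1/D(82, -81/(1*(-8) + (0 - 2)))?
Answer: 1/6812 ≈ 0.00014680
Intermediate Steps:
D(A, l) = 6 + A + A² (D(A, l) = 6 + (A*A + A) = 6 + (A² + A) = 6 + (A + A²) = 6 + A + A²)
1/D(82, -81/(1*(-8) + (0 - 2))) = 1/(6 + 82 + 82²) = 1/(6 + 82 + 6724) = 1/6812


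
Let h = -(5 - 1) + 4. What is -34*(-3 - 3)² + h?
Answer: -1224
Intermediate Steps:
h = 0 (h = -1*4 + 4 = -4 + 4 = 0)
-34*(-3 - 3)² + h = -34*(-3 - 3)² + 0 = -34*(-6)² + 0 = -34*36 + 0 = -1224 + 0 = -1224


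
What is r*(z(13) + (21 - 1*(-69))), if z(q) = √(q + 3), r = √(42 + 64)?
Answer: 94*√106 ≈ 967.79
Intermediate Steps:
r = √106 ≈ 10.296
z(q) = √(3 + q)
r*(z(13) + (21 - 1*(-69))) = √106*(√(3 + 13) + (21 - 1*(-69))) = √106*(√16 + (21 + 69)) = √106*(4 + 90) = √106*94 = 94*√106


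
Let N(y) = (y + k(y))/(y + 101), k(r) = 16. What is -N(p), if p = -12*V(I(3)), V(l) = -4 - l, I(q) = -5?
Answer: -4/89 ≈ -0.044944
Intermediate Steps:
p = -12 (p = -12*(-4 - 1*(-5)) = -12*(-4 + 5) = -12*1 = -12)
N(y) = (16 + y)/(101 + y) (N(y) = (y + 16)/(y + 101) = (16 + y)/(101 + y))
-N(p) = -(16 - 12)/(101 - 12) = -4/89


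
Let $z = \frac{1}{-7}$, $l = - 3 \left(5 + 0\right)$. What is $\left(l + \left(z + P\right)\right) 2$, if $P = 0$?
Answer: $- \frac{212}{7} \approx -30.286$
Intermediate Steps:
$l = -15$ ($l = \left(-3\right) 5 = -15$)
$z = - \frac{1}{7} \approx -0.14286$
$\left(l + \left(z + P\right)\right) 2 = \left(-15 + \left(- \frac{1}{7} + 0\right)\right) 2 = \left(-15 - \frac{1}{7}\right) 2 = \left(- \frac{106}{7}\right) 2 = - \frac{212}{7}$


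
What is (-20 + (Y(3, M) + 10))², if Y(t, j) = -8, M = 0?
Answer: 324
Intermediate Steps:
(-20 + (Y(3, M) + 10))² = (-20 + (-8 + 10))² = (-20 + 2)² = (-18)² = 324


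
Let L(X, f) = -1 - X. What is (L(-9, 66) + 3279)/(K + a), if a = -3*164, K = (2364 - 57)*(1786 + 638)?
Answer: 3287/5591676 ≈ 0.00058784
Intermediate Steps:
K = 5592168 (K = 2307*2424 = 5592168)
a = -492
(L(-9, 66) + 3279)/(K + a) = ((-1 - 1*(-9)) + 3279)/(5592168 - 492) = ((-1 + 9) + 3279)/5591676 = (8 + 3279)*(1/5591676) = 3287*(1/5591676) = 3287/5591676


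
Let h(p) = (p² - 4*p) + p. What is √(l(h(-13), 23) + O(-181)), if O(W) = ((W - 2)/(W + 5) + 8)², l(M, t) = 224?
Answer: √9469905/176 ≈ 17.485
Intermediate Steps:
h(p) = p² - 3*p
O(W) = (8 + (-2 + W)/(5 + W))² (O(W) = ((-2 + W)/(5 + W) + 8)² = (8 + (-2 + W)/(5 + W))²)
√(l(h(-13), 23) + O(-181)) = √(224 + (38 + 9*(-181))²/(5 - 181)²) = √(224 + (38 - 1629)²/(-176)²) = √(224 + (1/30976)*(-1591)²) = √(224 + (1/30976)*2531281) = √(224 + 2531281/30976) = √(9469905/30976) = √9469905/176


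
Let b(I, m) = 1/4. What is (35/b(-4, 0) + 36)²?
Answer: 30976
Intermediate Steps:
b(I, m) = ¼
(35/b(-4, 0) + 36)² = (35/(¼) + 36)² = (35*4 + 36)² = (140 + 36)² = 176² = 30976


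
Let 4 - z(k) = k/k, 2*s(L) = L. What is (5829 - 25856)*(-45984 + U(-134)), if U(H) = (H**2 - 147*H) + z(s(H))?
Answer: 166764829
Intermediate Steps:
s(L) = L/2
z(k) = 3 (z(k) = 4 - k/k = 4 - 1*1 = 4 - 1 = 3)
U(H) = 3 + H**2 - 147*H (U(H) = (H**2 - 147*H) + 3 = 3 + H**2 - 147*H)
(5829 - 25856)*(-45984 + U(-134)) = (5829 - 25856)*(-45984 + (3 + (-134)**2 - 147*(-134))) = -20027*(-45984 + (3 + 17956 + 19698)) = -20027*(-45984 + 37657) = -20027*(-8327) = 166764829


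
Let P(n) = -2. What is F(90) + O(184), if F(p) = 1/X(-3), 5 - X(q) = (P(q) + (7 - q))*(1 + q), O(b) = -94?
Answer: -1973/21 ≈ -93.952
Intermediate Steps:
X(q) = 5 - (1 + q)*(5 - q) (X(q) = 5 - (-2 + (7 - q))*(1 + q) = 5 - (5 - q)*(1 + q) = 5 - (1 + q)*(5 - q))
F(p) = 1/21 (F(p) = 1/(-3*(-4 - 3)) = 1/(-3*(-7)) = 1/21)
F(90) + O(184) = 1/21 - 94 = -1973/21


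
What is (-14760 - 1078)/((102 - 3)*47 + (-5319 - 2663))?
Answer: 15838/3329 ≈ 4.7576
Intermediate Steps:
(-14760 - 1078)/((102 - 3)*47 + (-5319 - 2663)) = -15838/(99*47 - 7982) = -15838/(4653 - 7982) = -15838/(-3329) = -15838*(-1/3329) = 15838/3329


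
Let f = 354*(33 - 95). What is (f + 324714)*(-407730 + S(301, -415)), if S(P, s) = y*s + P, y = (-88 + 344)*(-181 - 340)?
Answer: 16635057328026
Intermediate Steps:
y = -133376 (y = 256*(-521) = -133376)
f = -21948 (f = 354*(-62) = -21948)
S(P, s) = P - 133376*s (S(P, s) = -133376*s + P = P - 133376*s)
(f + 324714)*(-407730 + S(301, -415)) = (-21948 + 324714)*(-407730 + (301 - 133376*(-415))) = 302766*(-407730 + (301 + 55351040)) = 302766*(-407730 + 55351341) = 302766*54943611 = 16635057328026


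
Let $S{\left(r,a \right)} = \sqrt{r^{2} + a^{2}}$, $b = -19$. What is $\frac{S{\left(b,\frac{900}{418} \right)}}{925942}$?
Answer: $\frac{\sqrt{15971341}}{193521878} \approx 2.0651 \cdot 10^{-5}$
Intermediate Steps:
$S{\left(r,a \right)} = \sqrt{a^{2} + r^{2}}$
$\frac{S{\left(b,\frac{900}{418} \right)}}{925942} = \frac{\sqrt{\left(\frac{900}{418}\right)^{2} + \left(-19\right)^{2}}}{925942} = \sqrt{\left(900 \cdot \frac{1}{418}\right)^{2} + 361} \cdot \frac{1}{925942} = \sqrt{\left(\frac{450}{209}\right)^{2} + 361} \cdot \frac{1}{925942} = \sqrt{\frac{202500}{43681} + 361} \cdot \frac{1}{925942} = \sqrt{\frac{15971341}{43681}} \cdot \frac{1}{925942} = \frac{\sqrt{15971341}}{209} \cdot \frac{1}{925942} = \frac{\sqrt{15971341}}{193521878}$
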